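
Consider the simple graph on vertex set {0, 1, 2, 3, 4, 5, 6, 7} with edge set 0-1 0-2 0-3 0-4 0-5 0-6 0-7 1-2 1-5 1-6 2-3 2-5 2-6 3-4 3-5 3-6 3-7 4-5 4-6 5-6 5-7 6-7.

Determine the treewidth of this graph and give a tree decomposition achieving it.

Treewidth 4.
Bags: B1 = {0, 3, 4, 5, 6}  B2 = {0, 2, 3, 5, 6}  B3 = {0, 1, 2, 5, 6}  B4 = {0, 3, 5, 6, 7}
Tree: B1–B2, B2–B3, B2–B4

Every bag has size at most 5, so the width is 5 − 1 = 4 and tw(G) ≤ 4. Conversely, {0, 1, 2, 5, 6} is a clique of size 5, and the vertices of any clique must share a bag in every tree decomposition; so some bag has ≥ 5 vertices and tw(G) ≥ 4. Hence tw(G) = 4 exactly.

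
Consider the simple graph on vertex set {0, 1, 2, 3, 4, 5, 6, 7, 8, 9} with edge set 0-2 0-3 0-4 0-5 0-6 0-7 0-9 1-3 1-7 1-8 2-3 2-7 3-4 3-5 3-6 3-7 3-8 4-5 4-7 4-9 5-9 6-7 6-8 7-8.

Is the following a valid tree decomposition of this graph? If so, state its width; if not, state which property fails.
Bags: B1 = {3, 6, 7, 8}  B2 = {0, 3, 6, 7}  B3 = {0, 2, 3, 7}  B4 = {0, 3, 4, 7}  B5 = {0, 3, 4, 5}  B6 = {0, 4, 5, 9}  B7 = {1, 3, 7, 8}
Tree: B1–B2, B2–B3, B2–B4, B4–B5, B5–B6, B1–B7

Yes; width 3.

Checking the three conditions: (i) the bags cover all of {0, 1, 2, 3, 4, 5, 6, 7, 8, 9}; (ii) for each edge, some bag contains both endpoints; (iii) the bags containing any fixed vertex form a subtree. All hold, so the decomposition is valid with width 4 − 1 = 3.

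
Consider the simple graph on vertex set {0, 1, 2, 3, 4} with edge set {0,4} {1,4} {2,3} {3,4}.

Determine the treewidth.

1

A width-1 tree decomposition is:
Bags: B1 = {1, 4}  B2 = {3, 4}  B3 = {2, 3}  B4 = {0, 4}
Tree: B1–B2, B2–B3, B1–B4
The largest bag has 2 vertices, giving width 1; this decomposition certifies tw(G) ≤ 1. G has an edge, so its treewidth is at least 1. Combining the bounds, tw(G) = 1.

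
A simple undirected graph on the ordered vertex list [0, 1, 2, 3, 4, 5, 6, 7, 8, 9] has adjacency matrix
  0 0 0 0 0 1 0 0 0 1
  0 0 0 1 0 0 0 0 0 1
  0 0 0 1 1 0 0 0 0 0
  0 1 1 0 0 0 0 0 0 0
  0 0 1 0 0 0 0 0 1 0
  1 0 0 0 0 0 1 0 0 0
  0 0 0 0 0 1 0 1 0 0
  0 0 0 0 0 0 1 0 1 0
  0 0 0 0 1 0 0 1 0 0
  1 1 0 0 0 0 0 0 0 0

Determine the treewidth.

2

A width-2 tree decomposition is:
Bags: B1 = {2, 4, 8}  B2 = {2, 3, 8}  B3 = {1, 3, 8}  B4 = {1, 8, 9}  B5 = {0, 8, 9}  B6 = {0, 5, 8}  B7 = {5, 6, 8}  B8 = {6, 7, 8}
Tree: B1–B2, B2–B3, B3–B4, B4–B5, B5–B6, B6–B7, B7–B8
The largest bag has 3 vertices, giving width 2; this decomposition certifies tw(G) ≤ 2. The edges 8–4–2–3–1–9–0–5–6–7–8 form a cycle, so G is not a tree and its treewidth is at least 2. The upper and lower bounds meet at 2, so that is the treewidth.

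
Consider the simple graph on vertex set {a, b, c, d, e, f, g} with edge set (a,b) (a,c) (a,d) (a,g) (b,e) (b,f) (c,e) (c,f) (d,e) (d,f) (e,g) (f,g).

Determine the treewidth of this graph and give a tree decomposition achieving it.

Each bag holds 4 vertices, so the decomposition has width 3, which upper-bounds the treewidth. For the lower bound: the 4 vertex sets {c,f}, {b,e}, {a}, {g} are disjoint, each induces a connected subgraph, and every pair is joined by at least one edge of G. Contracting each set to a single vertex therefore yields K_{4} as a minor, and since treewidth is minor-monotone, tw(G) ≥ tw(K_{4}) = 3. The upper and lower bounds meet at 3, so that is the treewidth.

Treewidth 3.
One such decomposition:
Bags: B1 = {a, c, e, f}  B2 = {a, b, e, f}  B3 = {a, e, f, g}  B4 = {a, d, e, f}
Tree: B1–B2, B2–B3, B3–B4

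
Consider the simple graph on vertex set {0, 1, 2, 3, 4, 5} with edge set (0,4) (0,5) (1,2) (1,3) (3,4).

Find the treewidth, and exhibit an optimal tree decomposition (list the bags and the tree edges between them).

Treewidth 1.
One such decomposition:
Bags: B1 = {1, 2}  B2 = {1, 3}  B3 = {3, 4}  B4 = {0, 4}  B5 = {0, 5}
Tree: B1–B2, B2–B3, B3–B4, B4–B5

Each bag holds 2 vertices, so the decomposition has width 1, which upper-bounds the treewidth. Any graph with an edge has treewidth ≥ 1, and G has the edge 2–1. Hence tw(G) = 1 exactly.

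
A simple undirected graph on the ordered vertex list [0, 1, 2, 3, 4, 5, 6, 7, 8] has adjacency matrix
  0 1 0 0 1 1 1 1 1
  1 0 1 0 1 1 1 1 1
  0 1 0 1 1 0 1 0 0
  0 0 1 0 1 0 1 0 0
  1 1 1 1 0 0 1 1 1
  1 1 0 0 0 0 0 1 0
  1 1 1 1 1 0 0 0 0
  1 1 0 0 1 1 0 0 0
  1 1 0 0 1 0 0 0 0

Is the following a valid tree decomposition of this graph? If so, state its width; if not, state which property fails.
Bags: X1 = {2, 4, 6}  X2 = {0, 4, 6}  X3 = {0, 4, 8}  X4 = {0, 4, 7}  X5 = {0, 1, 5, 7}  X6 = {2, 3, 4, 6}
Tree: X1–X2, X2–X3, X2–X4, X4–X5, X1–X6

A tree decomposition must satisfy three properties: every vertex lies in some bag; for every edge, both endpoints lie together in some bag; and for every vertex, the bags containing it form a connected subtree. Here edge (2,1) lies in no bag, so the decomposition is invalid.

No — edge (2,1) lies in no bag.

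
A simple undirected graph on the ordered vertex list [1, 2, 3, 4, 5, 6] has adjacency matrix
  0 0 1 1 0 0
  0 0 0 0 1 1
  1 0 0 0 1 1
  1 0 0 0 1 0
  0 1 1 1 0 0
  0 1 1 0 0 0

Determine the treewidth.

2

A width-2 tree decomposition is:
Bags: B1 = {2, 3, 6}  B2 = {2, 3, 5}  B3 = {1, 3, 5}  B4 = {1, 4, 5}
Tree: B1–B2, B2–B3, B3–B4
The largest bag has 3 vertices, giving width 2; this decomposition certifies tw(G) ≤ 2. The edges 6–2–5–3–6 form a cycle, so G is not a tree and its treewidth is at least 2. The upper and lower bounds meet at 2, so that is the treewidth.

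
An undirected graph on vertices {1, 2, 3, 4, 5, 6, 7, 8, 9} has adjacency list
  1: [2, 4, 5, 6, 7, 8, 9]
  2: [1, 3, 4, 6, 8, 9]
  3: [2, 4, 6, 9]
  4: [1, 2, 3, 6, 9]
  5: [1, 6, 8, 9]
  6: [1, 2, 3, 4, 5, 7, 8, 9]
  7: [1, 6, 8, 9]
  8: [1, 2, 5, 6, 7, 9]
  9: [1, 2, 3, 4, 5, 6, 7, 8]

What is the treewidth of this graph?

4

A width-4 tree decomposition is:
Bags: B1 = {1, 2, 6, 8, 9}  B2 = {1, 5, 6, 8, 9}  B3 = {1, 6, 7, 8, 9}  B4 = {1, 2, 4, 6, 9}  B5 = {2, 3, 4, 6, 9}
Tree: B1–B2, B2–B3, B1–B4, B4–B5
The largest bag has 5 vertices, giving width 4; this decomposition certifies tw(G) ≤ 4. Conversely, {1, 2, 6, 8, 9} is a clique of size 5, and the vertices of any clique must share a bag in every tree decomposition; so some bag has ≥ 5 vertices and tw(G) ≥ 4. Combining the bounds, tw(G) = 4.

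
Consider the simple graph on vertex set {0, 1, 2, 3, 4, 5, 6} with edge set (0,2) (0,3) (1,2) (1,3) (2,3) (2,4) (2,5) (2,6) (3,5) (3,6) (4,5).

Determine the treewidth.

2

A width-2 tree decomposition is:
Bags: B1 = {0, 2, 3}  B2 = {2, 3, 5}  B3 = {2, 4, 5}  B4 = {2, 3, 6}  B5 = {1, 2, 3}
Tree: B1–B2, B2–B3, B2–B4, B1–B5
Each bag holds 3 vertices, so the decomposition has width 2, which upper-bounds the treewidth. Conversely, {0, 2, 3} is a clique of size 3, and the vertices of any clique must share a bag in every tree decomposition; so some bag has ≥ 3 vertices and tw(G) ≥ 2. Therefore the treewidth is 2.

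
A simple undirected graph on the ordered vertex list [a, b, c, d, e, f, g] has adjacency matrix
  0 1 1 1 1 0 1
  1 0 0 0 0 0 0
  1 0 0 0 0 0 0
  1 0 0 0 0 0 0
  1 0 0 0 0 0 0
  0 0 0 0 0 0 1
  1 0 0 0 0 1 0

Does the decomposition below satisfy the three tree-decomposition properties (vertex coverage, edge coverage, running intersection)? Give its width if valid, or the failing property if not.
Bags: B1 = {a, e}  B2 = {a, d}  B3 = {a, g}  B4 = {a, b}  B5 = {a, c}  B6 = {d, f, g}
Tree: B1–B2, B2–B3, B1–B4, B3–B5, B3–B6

A tree decomposition must satisfy three properties: every vertex lies in some bag; for every edge, both endpoints lie together in some bag; and for every vertex, the bags containing it form a connected subtree. Here bags containing vertex d are not connected in the tree, so the decomposition is invalid.

No — bags containing vertex d are not connected in the tree.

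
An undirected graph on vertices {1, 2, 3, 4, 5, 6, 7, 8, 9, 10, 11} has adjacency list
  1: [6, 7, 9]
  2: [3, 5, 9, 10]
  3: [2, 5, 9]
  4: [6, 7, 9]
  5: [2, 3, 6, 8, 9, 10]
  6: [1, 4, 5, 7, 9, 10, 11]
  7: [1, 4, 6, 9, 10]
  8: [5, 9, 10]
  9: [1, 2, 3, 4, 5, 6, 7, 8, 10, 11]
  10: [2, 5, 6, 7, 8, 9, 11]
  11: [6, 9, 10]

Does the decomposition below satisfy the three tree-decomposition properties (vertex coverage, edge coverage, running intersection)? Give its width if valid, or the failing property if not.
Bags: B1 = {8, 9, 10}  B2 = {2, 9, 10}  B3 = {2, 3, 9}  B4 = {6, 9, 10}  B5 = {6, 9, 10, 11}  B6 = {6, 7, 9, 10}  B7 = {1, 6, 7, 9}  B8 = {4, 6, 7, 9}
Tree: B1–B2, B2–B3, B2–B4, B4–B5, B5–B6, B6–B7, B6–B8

A tree decomposition must satisfy three properties: every vertex lies in some bag; for every edge, both endpoints lie together in some bag; and for every vertex, the bags containing it form a connected subtree. Here vertex 5 appears in no bag, so the decomposition is invalid.

No — vertex 5 appears in no bag.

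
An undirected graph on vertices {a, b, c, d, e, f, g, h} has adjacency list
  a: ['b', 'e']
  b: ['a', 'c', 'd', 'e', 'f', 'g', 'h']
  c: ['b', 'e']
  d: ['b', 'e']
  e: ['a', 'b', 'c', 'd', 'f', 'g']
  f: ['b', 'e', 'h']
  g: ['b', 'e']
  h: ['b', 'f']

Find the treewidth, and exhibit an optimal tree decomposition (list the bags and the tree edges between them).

Every bag has size at most 3, so the width is 3 − 1 = 2 and tw(G) ≤ 2. On the other hand G contains the 3-clique {b, d, e}. A clique must lie in a single bag of any decomposition, so no decomposition can have width below 2. Therefore the treewidth is 2.

Treewidth 2.
Bags: B1 = {b, e, f}  B2 = {a, b, e}  B3 = {b, d, e}  B4 = {b, f, h}  B5 = {b, e, g}  B6 = {b, c, e}
Tree: B1–B2, B2–B3, B1–B4, B3–B5, B3–B6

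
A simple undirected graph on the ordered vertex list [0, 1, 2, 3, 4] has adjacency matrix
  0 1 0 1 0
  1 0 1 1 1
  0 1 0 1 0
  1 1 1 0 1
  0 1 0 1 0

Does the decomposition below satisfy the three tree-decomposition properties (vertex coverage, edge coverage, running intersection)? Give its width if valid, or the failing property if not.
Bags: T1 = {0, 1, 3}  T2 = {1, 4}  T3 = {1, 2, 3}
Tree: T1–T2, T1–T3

A tree decomposition must satisfy three properties: every vertex lies in some bag; for every edge, both endpoints lie together in some bag; and for every vertex, the bags containing it form a connected subtree. Here edge (3,4) lies in no bag, so the decomposition is invalid.

No — edge (3,4) lies in no bag.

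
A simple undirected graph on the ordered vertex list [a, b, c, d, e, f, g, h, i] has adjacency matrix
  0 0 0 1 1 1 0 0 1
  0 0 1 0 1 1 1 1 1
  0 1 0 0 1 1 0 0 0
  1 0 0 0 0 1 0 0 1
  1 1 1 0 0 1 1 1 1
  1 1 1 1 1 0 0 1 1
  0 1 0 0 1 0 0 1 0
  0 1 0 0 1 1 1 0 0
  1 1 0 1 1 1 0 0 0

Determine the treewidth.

A width-3 tree decomposition is:
Bags: B1 = {b, e, f, h}  B2 = {b, e, f, i}  B3 = {a, e, f, i}  B4 = {a, d, f, i}  B5 = {b, c, e, f}  B6 = {b, e, g, h}
Tree: B1–B2, B2–B3, B3–B4, B2–B5, B1–B6
Every bag has size at most 4, so the width is 4 − 1 = 3 and tw(G) ≤ 3. Conversely, {b, e, g, h} is a clique of size 4, and the vertices of any clique must share a bag in every tree decomposition; so some bag has ≥ 4 vertices and tw(G) ≥ 3. Combining the bounds, tw(G) = 3.

3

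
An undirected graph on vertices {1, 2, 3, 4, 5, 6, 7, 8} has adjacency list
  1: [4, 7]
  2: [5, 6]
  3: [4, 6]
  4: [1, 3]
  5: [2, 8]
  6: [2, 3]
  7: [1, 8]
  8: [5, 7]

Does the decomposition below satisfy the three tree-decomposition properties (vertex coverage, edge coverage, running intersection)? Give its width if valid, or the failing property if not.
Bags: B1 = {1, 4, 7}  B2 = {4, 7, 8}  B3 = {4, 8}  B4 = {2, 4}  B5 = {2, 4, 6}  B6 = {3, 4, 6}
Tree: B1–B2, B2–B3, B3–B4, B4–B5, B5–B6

No — vertex 5 appears in no bag.

A tree decomposition must satisfy three properties: every vertex lies in some bag; for every edge, both endpoints lie together in some bag; and for every vertex, the bags containing it form a connected subtree. Here vertex 5 appears in no bag, so the decomposition is invalid.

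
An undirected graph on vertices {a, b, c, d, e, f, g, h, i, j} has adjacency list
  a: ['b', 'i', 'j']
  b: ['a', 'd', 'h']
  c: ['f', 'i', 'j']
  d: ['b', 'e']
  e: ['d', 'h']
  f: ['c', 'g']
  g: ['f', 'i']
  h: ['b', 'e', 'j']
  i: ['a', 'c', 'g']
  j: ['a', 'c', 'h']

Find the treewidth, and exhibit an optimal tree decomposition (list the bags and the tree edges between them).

Each bag holds 3 vertices, so the decomposition has width 2, which upper-bounds the treewidth. Since f–g–i–c–f is a cycle in G, G is not acyclic. Forests are exactly the graphs of treewidth ≤ 1, so tw(G) ≥ 2. Hence tw(G) = 2 exactly.

Treewidth 2.
Bags: B1 = {c, f, g}  B2 = {c, g, i}  B3 = {c, i, j}  B4 = {a, i, j}  B5 = {a, h, j}  B6 = {a, b, h}  B7 = {b, e, h}  B8 = {b, d, e}
Tree: B1–B2, B2–B3, B3–B4, B4–B5, B5–B6, B6–B7, B7–B8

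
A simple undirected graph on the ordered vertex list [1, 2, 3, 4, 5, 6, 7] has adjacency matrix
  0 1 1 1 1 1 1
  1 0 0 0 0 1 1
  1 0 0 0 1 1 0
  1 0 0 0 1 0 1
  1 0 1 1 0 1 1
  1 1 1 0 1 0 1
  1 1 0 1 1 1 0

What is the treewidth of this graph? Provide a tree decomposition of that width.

Treewidth 3.
One optimal decomposition is:
Bags: B1 = {1, 5, 6, 7}  B2 = {1, 4, 5, 7}  B3 = {1, 3, 5, 6}  B4 = {1, 2, 6, 7}
Tree: B1–B2, B1–B3, B1–B4

The largest bag has 4 vertices, giving width 3; this decomposition certifies tw(G) ≤ 3. On the other hand G contains the 4-clique {1, 2, 6, 7}. A clique must lie in a single bag of any decomposition, so no decomposition can have width below 3. Combining the bounds, tw(G) = 3.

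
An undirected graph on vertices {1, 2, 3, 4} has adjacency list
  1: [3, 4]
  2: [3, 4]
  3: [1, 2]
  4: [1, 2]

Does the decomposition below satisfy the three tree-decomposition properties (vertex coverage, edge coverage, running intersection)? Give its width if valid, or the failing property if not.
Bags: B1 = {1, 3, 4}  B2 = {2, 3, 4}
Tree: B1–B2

Vertex coverage: the bags together contain {1, 2, 3, 4}, the full vertex set. Edge coverage: each edge of G has both endpoints in at least one bag. Running intersection: for every vertex, the bags containing it form a connected subtree. All three properties hold, so this is a valid tree decomposition of width max|bag| − 1 = 2, and hence tw(G) ≤ 2.

Yes; width 2.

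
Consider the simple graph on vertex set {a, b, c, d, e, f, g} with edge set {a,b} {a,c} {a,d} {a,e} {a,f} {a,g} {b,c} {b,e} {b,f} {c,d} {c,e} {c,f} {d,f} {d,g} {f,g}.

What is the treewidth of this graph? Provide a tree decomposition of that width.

Each bag holds 4 vertices, so the decomposition has width 3, which upper-bounds the treewidth. Conversely, {a, b, c, e} is a clique of size 4, and the vertices of any clique must share a bag in every tree decomposition; so some bag has ≥ 4 vertices and tw(G) ≥ 3. Hence tw(G) = 3 exactly.

Treewidth 3.
One optimal decomposition is:
Bags: B1 = {a, b, c, f}  B2 = {a, c, d, f}  B3 = {a, b, c, e}  B4 = {a, d, f, g}
Tree: B1–B2, B1–B3, B2–B4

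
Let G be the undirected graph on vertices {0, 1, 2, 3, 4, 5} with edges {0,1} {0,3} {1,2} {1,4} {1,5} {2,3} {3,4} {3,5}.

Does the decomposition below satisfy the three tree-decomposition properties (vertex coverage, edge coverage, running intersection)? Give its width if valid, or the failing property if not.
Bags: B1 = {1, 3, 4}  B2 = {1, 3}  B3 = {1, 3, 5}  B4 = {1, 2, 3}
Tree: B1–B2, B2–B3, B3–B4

A tree decomposition must satisfy three properties: every vertex lies in some bag; for every edge, both endpoints lie together in some bag; and for every vertex, the bags containing it form a connected subtree. Here vertex 0 appears in no bag, so the decomposition is invalid.

No — vertex 0 appears in no bag.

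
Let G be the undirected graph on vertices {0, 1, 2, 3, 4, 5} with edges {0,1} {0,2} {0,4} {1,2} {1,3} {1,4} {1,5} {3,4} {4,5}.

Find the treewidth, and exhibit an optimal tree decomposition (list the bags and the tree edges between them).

Each bag holds 3 vertices, so the decomposition has width 2, which upper-bounds the treewidth. For the lower bound, the 3 vertices {0, 1, 2} are pairwise adjacent, and any tree decomposition puts a clique entirely inside one bag — forcing width ≥ 2. Hence tw(G) = 2 exactly.

Treewidth 2.
Bags: B1 = {1, 3, 4}  B2 = {0, 1, 4}  B3 = {1, 4, 5}  B4 = {0, 1, 2}
Tree: B1–B2, B1–B3, B2–B4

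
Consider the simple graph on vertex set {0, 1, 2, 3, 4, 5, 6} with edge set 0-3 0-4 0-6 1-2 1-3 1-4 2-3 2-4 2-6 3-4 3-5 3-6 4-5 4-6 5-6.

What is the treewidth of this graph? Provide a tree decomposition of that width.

Each bag holds 4 vertices, so the decomposition has width 3, which upper-bounds the treewidth. Conversely, {1, 2, 3, 4} is a clique of size 4, and the vertices of any clique must share a bag in every tree decomposition; so some bag has ≥ 4 vertices and tw(G) ≥ 3. Therefore the treewidth is 3.

Treewidth 3.
Bags: B1 = {0, 3, 4, 6}  B2 = {2, 3, 4, 6}  B3 = {1, 2, 3, 4}  B4 = {3, 4, 5, 6}
Tree: B1–B2, B2–B3, B2–B4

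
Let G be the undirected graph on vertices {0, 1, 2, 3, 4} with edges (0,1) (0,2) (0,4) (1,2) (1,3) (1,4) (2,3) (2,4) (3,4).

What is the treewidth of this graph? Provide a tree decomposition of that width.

Each bag holds 4 vertices, so the decomposition has width 3, which upper-bounds the treewidth. On the other hand G contains the 4-clique {0, 1, 2, 4}. A clique must lie in a single bag of any decomposition, so no decomposition can have width below 3. Combining the bounds, tw(G) = 3.

Treewidth 3.
One optimal decomposition is:
Bags: B1 = {0, 1, 2, 4}  B2 = {1, 2, 3, 4}
Tree: B1–B2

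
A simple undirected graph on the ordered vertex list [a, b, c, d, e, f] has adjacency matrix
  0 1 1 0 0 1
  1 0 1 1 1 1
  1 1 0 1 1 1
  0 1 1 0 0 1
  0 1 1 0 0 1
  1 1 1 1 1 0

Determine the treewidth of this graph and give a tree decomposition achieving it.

Treewidth 3.
One optimal decomposition is:
Bags: B1 = {a, b, c, f}  B2 = {b, c, e, f}  B3 = {b, c, d, f}
Tree: B1–B2, B2–B3

Each bag holds 4 vertices, so the decomposition has width 3, which upper-bounds the treewidth. On the other hand G contains the 4-clique {b, c, d, f}. A clique must lie in a single bag of any decomposition, so no decomposition can have width below 3. Therefore the treewidth is 3.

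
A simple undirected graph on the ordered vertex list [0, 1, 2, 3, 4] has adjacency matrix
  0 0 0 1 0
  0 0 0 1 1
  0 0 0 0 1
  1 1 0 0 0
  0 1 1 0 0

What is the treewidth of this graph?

A width-1 tree decomposition is:
Bags: B1 = {2, 4}  B2 = {1, 4}  B3 = {1, 3}  B4 = {0, 3}
Tree: B1–B2, B2–B3, B3–B4
Every bag has size at most 2, so the width is 2 − 1 = 1 and tw(G) ≤ 1. G has an edge, so its treewidth is at least 1. The upper and lower bounds meet at 1, so that is the treewidth.

1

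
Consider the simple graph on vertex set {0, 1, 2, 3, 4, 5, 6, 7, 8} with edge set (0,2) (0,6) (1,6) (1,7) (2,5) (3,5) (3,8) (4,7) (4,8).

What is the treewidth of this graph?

2

A width-2 tree decomposition is:
Bags: B1 = {1, 6, 7}  B2 = {4, 6, 7}  B3 = {4, 6, 8}  B4 = {3, 6, 8}  B5 = {3, 5, 6}  B6 = {2, 5, 6}  B7 = {0, 2, 6}
Tree: B1–B2, B2–B3, B3–B4, B4–B5, B5–B6, B6–B7
Every bag has size at most 3, so the width is 3 − 1 = 2 and tw(G) ≤ 2. The edges 6–1–7–4–8–3–5–2–0–6 form a cycle, so G is not a tree and its treewidth is at least 2. Combining the bounds, tw(G) = 2.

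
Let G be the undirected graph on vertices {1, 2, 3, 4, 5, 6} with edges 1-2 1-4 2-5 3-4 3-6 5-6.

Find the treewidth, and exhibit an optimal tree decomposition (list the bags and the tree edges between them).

Treewidth 2.
Bags: B1 = {1, 3, 4}  B2 = {1, 2, 3}  B3 = {2, 3, 5}  B4 = {3, 5, 6}
Tree: B1–B2, B2–B3, B3–B4

The largest bag has 3 vertices, giving width 2; this decomposition certifies tw(G) ≤ 2. Since 3–4–1–2–5–6–3 is a cycle in G, G is not acyclic. Forests are exactly the graphs of treewidth ≤ 1, so tw(G) ≥ 2. Combining the bounds, tw(G) = 2.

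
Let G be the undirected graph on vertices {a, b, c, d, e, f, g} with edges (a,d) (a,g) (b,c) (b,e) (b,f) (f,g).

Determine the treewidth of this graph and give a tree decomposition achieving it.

Each bag holds 2 vertices, so the decomposition has width 1, which upper-bounds the treewidth. Any graph with an edge has treewidth ≥ 1, and G has the edge f–b. Combining the bounds, tw(G) = 1.

Treewidth 1.
Bags: B1 = {b, f}  B2 = {b, e}  B3 = {f, g}  B4 = {b, c}  B5 = {a, g}  B6 = {a, d}
Tree: B1–B2, B1–B3, B2–B4, B3–B5, B5–B6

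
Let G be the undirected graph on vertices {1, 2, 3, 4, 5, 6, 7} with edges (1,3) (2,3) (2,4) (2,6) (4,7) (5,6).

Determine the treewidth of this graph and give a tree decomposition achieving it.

Treewidth 1.
Bags: B1 = {2, 6}  B2 = {2, 4}  B3 = {5, 6}  B4 = {2, 3}  B5 = {4, 7}  B6 = {1, 3}
Tree: B1–B2, B1–B3, B2–B4, B2–B5, B4–B6

Every bag has size at most 2, so the width is 2 − 1 = 1 and tw(G) ≤ 1. G has an edge, so its treewidth is at least 1. The upper and lower bounds meet at 1, so that is the treewidth.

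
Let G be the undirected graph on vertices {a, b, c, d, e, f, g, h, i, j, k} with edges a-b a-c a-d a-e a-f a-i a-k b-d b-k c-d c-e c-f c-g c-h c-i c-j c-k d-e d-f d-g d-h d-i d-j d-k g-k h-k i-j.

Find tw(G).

3

A width-3 tree decomposition is:
Bags: B1 = {a, c, d, k}  B2 = {c, d, g, k}  B3 = {a, c, d, i}  B4 = {c, d, i, j}  B5 = {a, c, d, e}  B6 = {a, c, d, f}  B7 = {a, b, d, k}  B8 = {c, d, h, k}
Tree: B1–B2, B1–B3, B3–B4, B1–B5, B3–B6, B1–B7, B2–B8
Each bag holds 4 vertices, so the decomposition has width 3, which upper-bounds the treewidth. On the other hand G contains the 4-clique {c, d, g, k}. A clique must lie in a single bag of any decomposition, so no decomposition can have width below 3. Combining the bounds, tw(G) = 3.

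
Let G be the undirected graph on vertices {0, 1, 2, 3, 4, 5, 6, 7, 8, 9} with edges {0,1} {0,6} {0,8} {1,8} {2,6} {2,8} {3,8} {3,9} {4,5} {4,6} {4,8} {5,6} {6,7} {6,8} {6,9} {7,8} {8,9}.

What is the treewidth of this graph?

2

A width-2 tree decomposition is:
Bags: B1 = {6, 7, 8}  B2 = {4, 6, 8}  B3 = {2, 6, 8}  B4 = {4, 5, 6}  B5 = {6, 8, 9}  B6 = {0, 6, 8}  B7 = {3, 8, 9}  B8 = {0, 1, 8}
Tree: B1–B2, B1–B3, B2–B4, B2–B5, B3–B6, B5–B7, B6–B8
The largest bag has 3 vertices, giving width 2; this decomposition certifies tw(G) ≤ 2. For the lower bound, the 3 vertices {0, 1, 8} are pairwise adjacent, and any tree decomposition puts a clique entirely inside one bag — forcing width ≥ 2. Combining the bounds, tw(G) = 2.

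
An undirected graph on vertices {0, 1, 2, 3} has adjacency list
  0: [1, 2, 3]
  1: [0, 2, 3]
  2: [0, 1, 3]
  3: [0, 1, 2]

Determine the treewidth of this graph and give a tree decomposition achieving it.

Treewidth 3.
One such decomposition:
Bags: B1 = {0, 1, 2, 3}
Tree: (single bag)

A single bag containing all 4 vertices is trivially a valid decomposition of width 3. For the lower bound, the 4 vertices {0, 1, 2, 3} are pairwise adjacent, and any tree decomposition puts a clique entirely inside one bag — forcing width ≥ 3. Combining the bounds, tw(G) = 3.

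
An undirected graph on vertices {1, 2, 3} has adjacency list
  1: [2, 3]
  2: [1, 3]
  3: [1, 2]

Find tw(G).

2

A width-2 tree decomposition is:
Bags: B1 = {1, 2, 3}
Tree: (single bag)
A single bag containing all 3 vertices is trivially a valid decomposition of width 2. On the other hand G contains the 3-clique {1, 2, 3}. A clique must lie in a single bag of any decomposition, so no decomposition can have width below 2. Hence tw(G) = 2 exactly.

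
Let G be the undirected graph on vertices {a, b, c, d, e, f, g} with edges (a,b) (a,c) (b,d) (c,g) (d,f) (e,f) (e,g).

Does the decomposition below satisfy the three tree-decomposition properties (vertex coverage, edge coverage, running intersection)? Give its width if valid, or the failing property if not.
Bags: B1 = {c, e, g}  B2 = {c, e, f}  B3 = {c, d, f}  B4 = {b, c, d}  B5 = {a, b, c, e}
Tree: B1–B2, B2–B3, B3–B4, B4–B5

A tree decomposition must satisfy three properties: every vertex lies in some bag; for every edge, both endpoints lie together in some bag; and for every vertex, the bags containing it form a connected subtree. Here bags containing vertex e are not connected in the tree, so the decomposition is invalid.

No — bags containing vertex e are not connected in the tree.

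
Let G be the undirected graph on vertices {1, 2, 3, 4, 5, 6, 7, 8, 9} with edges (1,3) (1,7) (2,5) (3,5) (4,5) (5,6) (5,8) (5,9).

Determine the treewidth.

1

A width-1 tree decomposition is:
Bags: B1 = {5, 9}  B2 = {2, 5}  B3 = {4, 5}  B4 = {3, 5}  B5 = {5, 8}  B6 = {1, 3}  B7 = {5, 6}  B8 = {1, 7}
Tree: B1–B2, B2–B3, B1–B4, B2–B5, B4–B6, B2–B7, B6–B8
Each bag holds 2 vertices, so the decomposition has width 1, which upper-bounds the treewidth. G has an edge, so its treewidth is at least 1. The upper and lower bounds meet at 1, so that is the treewidth.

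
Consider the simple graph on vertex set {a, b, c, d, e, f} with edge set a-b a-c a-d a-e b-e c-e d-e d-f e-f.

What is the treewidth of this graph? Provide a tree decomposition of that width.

Treewidth 2.
Bags: B1 = {a, d, e}  B2 = {d, e, f}  B3 = {a, c, e}  B4 = {a, b, e}
Tree: B1–B2, B1–B3, B3–B4

Each bag holds 3 vertices, so the decomposition has width 2, which upper-bounds the treewidth. Conversely, {a, d, e} is a clique of size 3, and the vertices of any clique must share a bag in every tree decomposition; so some bag has ≥ 3 vertices and tw(G) ≥ 2. Hence tw(G) = 2 exactly.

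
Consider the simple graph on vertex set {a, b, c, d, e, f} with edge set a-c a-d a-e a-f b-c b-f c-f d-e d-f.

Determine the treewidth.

A width-2 tree decomposition is:
Bags: B1 = {a, c, f}  B2 = {b, c, f}  B3 = {a, d, f}  B4 = {a, d, e}
Tree: B1–B2, B1–B3, B3–B4
Each bag holds 3 vertices, so the decomposition has width 2, which upper-bounds the treewidth. On the other hand G contains the 3-clique {a, d, e}. A clique must lie in a single bag of any decomposition, so no decomposition can have width below 2. The upper and lower bounds meet at 2, so that is the treewidth.

2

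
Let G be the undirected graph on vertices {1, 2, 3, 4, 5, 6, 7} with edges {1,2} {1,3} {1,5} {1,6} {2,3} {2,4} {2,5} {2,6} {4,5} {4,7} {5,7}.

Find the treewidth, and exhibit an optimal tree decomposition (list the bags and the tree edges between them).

Every bag has size at most 3, so the width is 3 − 1 = 2 and tw(G) ≤ 2. Conversely, {1, 2, 3} is a clique of size 3, and the vertices of any clique must share a bag in every tree decomposition; so some bag has ≥ 3 vertices and tw(G) ≥ 2. Combining the bounds, tw(G) = 2.

Treewidth 2.
Bags: B1 = {2, 4, 5}  B2 = {1, 2, 5}  B3 = {1, 2, 3}  B4 = {1, 2, 6}  B5 = {4, 5, 7}
Tree: B1–B2, B2–B3, B2–B4, B1–B5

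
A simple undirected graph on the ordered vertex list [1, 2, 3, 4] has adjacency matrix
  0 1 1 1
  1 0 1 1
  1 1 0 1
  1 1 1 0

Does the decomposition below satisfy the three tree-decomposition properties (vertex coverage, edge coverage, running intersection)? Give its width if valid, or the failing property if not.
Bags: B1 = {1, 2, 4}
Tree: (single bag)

A tree decomposition must satisfy three properties: every vertex lies in some bag; for every edge, both endpoints lie together in some bag; and for every vertex, the bags containing it form a connected subtree. Here vertex 3 appears in no bag, so the decomposition is invalid.

No — vertex 3 appears in no bag.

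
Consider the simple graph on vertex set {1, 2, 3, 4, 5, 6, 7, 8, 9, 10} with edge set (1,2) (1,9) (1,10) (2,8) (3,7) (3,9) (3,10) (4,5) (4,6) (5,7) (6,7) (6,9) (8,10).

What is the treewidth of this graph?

2

A width-2 tree decomposition is:
Bags: B1 = {1, 2, 8}  B2 = {1, 8, 10}  B3 = {1, 9, 10}  B4 = {3, 9, 10}  B5 = {3, 6, 9}  B6 = {3, 6, 7}  B7 = {4, 6, 7}  B8 = {4, 5, 7}
Tree: B1–B2, B2–B3, B3–B4, B4–B5, B5–B6, B6–B7, B7–B8
The largest bag has 3 vertices, giving width 2; this decomposition certifies tw(G) ≤ 2. The edges 2–8–10–1–2 form a cycle, so G is not a tree and its treewidth is at least 2. Hence tw(G) = 2 exactly.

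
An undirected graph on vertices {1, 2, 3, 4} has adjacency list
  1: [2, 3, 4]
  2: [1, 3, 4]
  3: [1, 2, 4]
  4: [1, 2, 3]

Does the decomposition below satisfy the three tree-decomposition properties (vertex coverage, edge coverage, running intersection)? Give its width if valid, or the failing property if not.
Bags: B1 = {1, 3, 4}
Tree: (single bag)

No — vertex 2 appears in no bag.

A tree decomposition must satisfy three properties: every vertex lies in some bag; for every edge, both endpoints lie together in some bag; and for every vertex, the bags containing it form a connected subtree. Here vertex 2 appears in no bag, so the decomposition is invalid.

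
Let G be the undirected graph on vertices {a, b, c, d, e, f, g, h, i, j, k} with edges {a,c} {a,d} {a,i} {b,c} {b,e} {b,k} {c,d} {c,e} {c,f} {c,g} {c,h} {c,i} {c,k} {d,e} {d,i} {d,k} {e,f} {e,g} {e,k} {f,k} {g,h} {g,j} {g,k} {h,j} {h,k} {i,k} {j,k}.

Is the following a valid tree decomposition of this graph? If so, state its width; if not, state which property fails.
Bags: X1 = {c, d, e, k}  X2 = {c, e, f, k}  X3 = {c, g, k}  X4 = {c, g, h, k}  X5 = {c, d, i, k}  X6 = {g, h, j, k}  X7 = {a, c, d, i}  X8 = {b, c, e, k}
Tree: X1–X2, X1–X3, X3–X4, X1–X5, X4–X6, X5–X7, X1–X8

A tree decomposition must satisfy three properties: every vertex lies in some bag; for every edge, both endpoints lie together in some bag; and for every vertex, the bags containing it form a connected subtree. Here edge (e,g) lies in no bag, so the decomposition is invalid.

No — edge (e,g) lies in no bag.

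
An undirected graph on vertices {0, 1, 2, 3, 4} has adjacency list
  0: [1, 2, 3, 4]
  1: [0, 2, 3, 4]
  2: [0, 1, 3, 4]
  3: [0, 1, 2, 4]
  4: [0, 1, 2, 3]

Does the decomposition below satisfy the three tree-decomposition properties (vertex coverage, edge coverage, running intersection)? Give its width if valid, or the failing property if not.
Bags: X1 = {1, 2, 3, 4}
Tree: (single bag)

No — vertex 0 appears in no bag.

A tree decomposition must satisfy three properties: every vertex lies in some bag; for every edge, both endpoints lie together in some bag; and for every vertex, the bags containing it form a connected subtree. Here vertex 0 appears in no bag, so the decomposition is invalid.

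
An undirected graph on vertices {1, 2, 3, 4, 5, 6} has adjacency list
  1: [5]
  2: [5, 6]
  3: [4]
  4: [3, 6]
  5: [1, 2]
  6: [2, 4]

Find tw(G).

1

A width-1 tree decomposition is:
Bags: B1 = {3, 4}  B2 = {4, 6}  B3 = {2, 6}  B4 = {2, 5}  B5 = {1, 5}
Tree: B1–B2, B2–B3, B3–B4, B4–B5
The largest bag has 2 vertices, giving width 1; this decomposition certifies tw(G) ≤ 1. Since G has at least one edge (e.g. 3–4), it is not an edgeless graph, so tw(G) ≥ 1. Hence tw(G) = 1 exactly.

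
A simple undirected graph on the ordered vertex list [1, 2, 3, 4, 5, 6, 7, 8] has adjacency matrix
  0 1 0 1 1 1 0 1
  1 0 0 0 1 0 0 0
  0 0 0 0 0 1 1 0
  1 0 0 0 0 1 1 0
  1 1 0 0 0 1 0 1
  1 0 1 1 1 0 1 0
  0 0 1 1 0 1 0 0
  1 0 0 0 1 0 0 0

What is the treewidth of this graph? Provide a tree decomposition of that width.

Treewidth 2.
One optimal decomposition is:
Bags: B1 = {1, 5, 6}  B2 = {1, 4, 6}  B3 = {4, 6, 7}  B4 = {1, 2, 5}  B5 = {3, 6, 7}  B6 = {1, 5, 8}
Tree: B1–B2, B2–B3, B1–B4, B3–B5, B1–B6

The largest bag has 3 vertices, giving width 2; this decomposition certifies tw(G) ≤ 2. On the other hand G contains the 3-clique {1, 4, 6}. A clique must lie in a single bag of any decomposition, so no decomposition can have width below 2. Therefore the treewidth is 2.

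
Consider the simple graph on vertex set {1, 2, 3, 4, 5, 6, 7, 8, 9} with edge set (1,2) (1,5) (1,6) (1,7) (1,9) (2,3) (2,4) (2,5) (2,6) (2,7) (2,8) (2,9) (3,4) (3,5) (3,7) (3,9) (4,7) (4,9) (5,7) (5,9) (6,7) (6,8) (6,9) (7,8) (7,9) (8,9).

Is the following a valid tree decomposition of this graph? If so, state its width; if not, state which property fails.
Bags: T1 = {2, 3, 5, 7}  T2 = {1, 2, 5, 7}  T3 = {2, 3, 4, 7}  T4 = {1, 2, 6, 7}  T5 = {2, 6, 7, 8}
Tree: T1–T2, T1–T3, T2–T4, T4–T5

A tree decomposition must satisfy three properties: every vertex lies in some bag; for every edge, both endpoints lie together in some bag; and for every vertex, the bags containing it form a connected subtree. Here vertex 9 appears in no bag, so the decomposition is invalid.

No — vertex 9 appears in no bag.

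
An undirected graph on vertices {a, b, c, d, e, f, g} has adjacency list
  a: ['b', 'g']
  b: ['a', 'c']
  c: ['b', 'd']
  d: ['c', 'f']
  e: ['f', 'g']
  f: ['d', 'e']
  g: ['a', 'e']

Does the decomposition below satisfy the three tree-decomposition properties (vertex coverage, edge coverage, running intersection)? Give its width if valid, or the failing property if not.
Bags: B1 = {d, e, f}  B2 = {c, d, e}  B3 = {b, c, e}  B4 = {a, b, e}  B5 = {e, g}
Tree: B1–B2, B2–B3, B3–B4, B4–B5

A tree decomposition must satisfy three properties: every vertex lies in some bag; for every edge, both endpoints lie together in some bag; and for every vertex, the bags containing it form a connected subtree. Here edge (a,g) lies in no bag, so the decomposition is invalid.

No — edge (a,g) lies in no bag.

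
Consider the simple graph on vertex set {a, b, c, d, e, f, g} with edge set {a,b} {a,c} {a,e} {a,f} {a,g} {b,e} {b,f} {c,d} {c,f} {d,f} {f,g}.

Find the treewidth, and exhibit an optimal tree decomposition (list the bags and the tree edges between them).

Each bag holds 3 vertices, so the decomposition has width 2, which upper-bounds the treewidth. Conversely, {a, b, e} is a clique of size 3, and the vertices of any clique must share a bag in every tree decomposition; so some bag has ≥ 3 vertices and tw(G) ≥ 2. Therefore the treewidth is 2.

Treewidth 2.
One such decomposition:
Bags: B1 = {a, b, f}  B2 = {a, b, e}  B3 = {a, c, f}  B4 = {a, f, g}  B5 = {c, d, f}
Tree: B1–B2, B1–B3, B3–B4, B3–B5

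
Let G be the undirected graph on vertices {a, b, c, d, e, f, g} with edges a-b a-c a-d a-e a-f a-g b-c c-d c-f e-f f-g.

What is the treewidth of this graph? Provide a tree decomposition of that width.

Treewidth 2.
One optimal decomposition is:
Bags: B1 = {a, c, f}  B2 = {a, c, d}  B3 = {a, f, g}  B4 = {a, b, c}  B5 = {a, e, f}
Tree: B1–B2, B1–B3, B1–B4, B3–B5

The largest bag has 3 vertices, giving width 2; this decomposition certifies tw(G) ≤ 2. For the lower bound, the 3 vertices {a, c, d} are pairwise adjacent, and any tree decomposition puts a clique entirely inside one bag — forcing width ≥ 2. The upper and lower bounds meet at 2, so that is the treewidth.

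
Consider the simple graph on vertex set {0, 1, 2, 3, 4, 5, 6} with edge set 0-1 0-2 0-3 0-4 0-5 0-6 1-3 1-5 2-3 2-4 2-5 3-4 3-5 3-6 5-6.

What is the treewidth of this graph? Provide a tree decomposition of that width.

Treewidth 3.
Bags: B1 = {0, 2, 3, 5}  B2 = {0, 3, 5, 6}  B3 = {0, 1, 3, 5}  B4 = {0, 2, 3, 4}
Tree: B1–B2, B1–B3, B1–B4

Each bag holds 4 vertices, so the decomposition has width 3, which upper-bounds the treewidth. Conversely, {0, 2, 3, 4} is a clique of size 4, and the vertices of any clique must share a bag in every tree decomposition; so some bag has ≥ 4 vertices and tw(G) ≥ 3. The upper and lower bounds meet at 3, so that is the treewidth.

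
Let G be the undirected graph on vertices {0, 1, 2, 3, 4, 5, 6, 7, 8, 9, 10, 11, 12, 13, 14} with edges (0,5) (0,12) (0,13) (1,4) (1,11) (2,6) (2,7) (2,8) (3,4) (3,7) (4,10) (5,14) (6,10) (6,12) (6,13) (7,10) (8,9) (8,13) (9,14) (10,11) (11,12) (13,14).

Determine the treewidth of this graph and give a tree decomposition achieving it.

Treewidth 3.
One optimal decomposition is:
Bags: B1 = {0, 5, 9, 14}  B2 = {0, 9, 13, 14}  B3 = {0, 8, 9, 13}  B4 = {0, 8, 12, 13}  B5 = {6, 8, 12, 13}  B6 = {2, 6, 8, 12}  B7 = {2, 6, 11, 12}  B8 = {2, 6, 10, 11}  B9 = {2, 7, 10, 11}  B10 = {1, 7, 10, 11}  B11 = {1, 4, 7, 10}  B12 = {1, 3, 4, 7}
Tree: B1–B2, B2–B3, B3–B4, B4–B5, B5–B6, B6–B7, B7–B8, B8–B9, B9–B10, B10–B11, B11–B12

Every bag has size at most 4, so the width is 4 − 1 = 3 and tw(G) ≤ 3. For the lower bound: the 4 vertex sets {5,9,14}, {0}, {13}, {2,6,8,12} are disjoint, each induces a connected subgraph, and every pair is joined by at least one edge of G. Contracting each set to a single vertex therefore yields K_{4} as a minor, and since treewidth is minor-monotone, tw(G) ≥ tw(K_{4}) = 3. Hence tw(G) = 3 exactly.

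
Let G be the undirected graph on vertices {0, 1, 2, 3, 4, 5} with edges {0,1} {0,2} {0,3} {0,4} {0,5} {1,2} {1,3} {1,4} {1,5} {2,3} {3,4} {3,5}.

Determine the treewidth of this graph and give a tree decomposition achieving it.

Every bag has size at most 4, so the width is 4 − 1 = 3 and tw(G) ≤ 3. On the other hand G contains the 4-clique {0, 1, 2, 3}. A clique must lie in a single bag of any decomposition, so no decomposition can have width below 3. Therefore the treewidth is 3.

Treewidth 3.
One such decomposition:
Bags: B1 = {0, 1, 2, 3}  B2 = {0, 1, 3, 5}  B3 = {0, 1, 3, 4}
Tree: B1–B2, B2–B3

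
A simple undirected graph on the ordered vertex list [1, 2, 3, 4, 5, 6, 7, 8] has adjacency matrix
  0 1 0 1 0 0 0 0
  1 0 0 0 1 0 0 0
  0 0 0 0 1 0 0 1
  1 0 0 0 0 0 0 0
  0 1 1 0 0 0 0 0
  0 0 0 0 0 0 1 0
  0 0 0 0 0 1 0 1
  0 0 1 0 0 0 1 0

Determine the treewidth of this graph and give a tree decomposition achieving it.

Treewidth 1.
Bags: B1 = {6, 7}  B2 = {7, 8}  B3 = {3, 8}  B4 = {3, 5}  B5 = {2, 5}  B6 = {1, 2}  B7 = {1, 4}
Tree: B1–B2, B2–B3, B3–B4, B4–B5, B5–B6, B6–B7

The largest bag has 2 vertices, giving width 1; this decomposition certifies tw(G) ≤ 1. Any graph with an edge has treewidth ≥ 1, and G has the edge 6–7. Combining the bounds, tw(G) = 1.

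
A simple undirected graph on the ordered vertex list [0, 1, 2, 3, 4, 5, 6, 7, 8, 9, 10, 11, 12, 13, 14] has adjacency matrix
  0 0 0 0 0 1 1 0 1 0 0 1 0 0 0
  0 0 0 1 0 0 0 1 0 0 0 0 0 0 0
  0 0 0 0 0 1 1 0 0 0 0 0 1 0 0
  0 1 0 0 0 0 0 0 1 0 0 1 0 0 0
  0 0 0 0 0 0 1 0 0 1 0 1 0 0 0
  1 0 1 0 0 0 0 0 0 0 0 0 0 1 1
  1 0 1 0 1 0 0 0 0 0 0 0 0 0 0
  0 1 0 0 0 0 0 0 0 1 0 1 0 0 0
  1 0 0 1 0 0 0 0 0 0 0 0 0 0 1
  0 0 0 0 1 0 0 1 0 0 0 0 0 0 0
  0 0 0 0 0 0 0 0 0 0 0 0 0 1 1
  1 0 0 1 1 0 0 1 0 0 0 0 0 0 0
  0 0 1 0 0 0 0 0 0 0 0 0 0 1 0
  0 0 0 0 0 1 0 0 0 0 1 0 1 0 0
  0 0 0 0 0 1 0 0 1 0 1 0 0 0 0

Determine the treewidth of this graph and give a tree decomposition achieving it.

Each bag holds 4 vertices, so the decomposition has width 3, which upper-bounds the treewidth. For the lower bound: the 4 vertex sets {10,12,13}, {14}, {5}, {0,2,6,8} are disjoint, each induces a connected subgraph, and every pair is joined by at least one edge of G. Contracting each set to a single vertex therefore yields K_{4} as a minor, and since treewidth is minor-monotone, tw(G) ≥ tw(K_{4}) = 3. Therefore the treewidth is 3.

Treewidth 3.
One optimal decomposition is:
Bags: B1 = {10, 12, 13, 14}  B2 = {5, 12, 13, 14}  B3 = {2, 5, 12, 14}  B4 = {2, 5, 8, 14}  B5 = {0, 2, 5, 8}  B6 = {0, 2, 6, 8}  B7 = {0, 3, 6, 8}  B8 = {0, 3, 6, 11}  B9 = {3, 4, 6, 11}  B10 = {1, 3, 4, 11}  B11 = {1, 4, 7, 11}  B12 = {1, 4, 7, 9}
Tree: B1–B2, B2–B3, B3–B4, B4–B5, B5–B6, B6–B7, B7–B8, B8–B9, B9–B10, B10–B11, B11–B12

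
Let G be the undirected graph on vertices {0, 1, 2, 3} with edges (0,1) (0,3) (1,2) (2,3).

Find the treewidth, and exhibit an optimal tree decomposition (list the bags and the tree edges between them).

Treewidth 2.
One optimal decomposition is:
Bags: B1 = {0, 1, 3}  B2 = {1, 2, 3}
Tree: B1–B2

Every bag has size at most 3, so the width is 3 − 1 = 2 and tw(G) ≤ 2. For the lower bound, G contains the cycle 1–0–3–2–1, so G is not a forest; only forests have treewidth ≤ 1, hence tw(G) ≥ 2. Combining the bounds, tw(G) = 2.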